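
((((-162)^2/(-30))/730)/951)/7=-729/4049675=-0.00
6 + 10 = 16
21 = 21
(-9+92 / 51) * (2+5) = -2569 / 51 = -50.37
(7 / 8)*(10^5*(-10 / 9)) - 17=-875153 / 9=-97239.22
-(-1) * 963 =963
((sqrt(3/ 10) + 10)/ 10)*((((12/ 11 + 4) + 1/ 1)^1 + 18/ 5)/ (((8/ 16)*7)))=533*sqrt(30)/ 19250 + 1066/ 385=2.92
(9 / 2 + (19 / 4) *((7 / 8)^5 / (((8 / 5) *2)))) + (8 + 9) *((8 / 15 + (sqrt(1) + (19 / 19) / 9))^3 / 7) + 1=22822814737691 / 1337720832000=17.06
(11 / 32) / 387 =11 / 12384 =0.00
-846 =-846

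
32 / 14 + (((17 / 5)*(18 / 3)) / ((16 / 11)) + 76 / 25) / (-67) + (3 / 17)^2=55901301 / 27108200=2.06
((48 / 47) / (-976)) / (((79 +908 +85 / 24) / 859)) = -61848 / 68157191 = -0.00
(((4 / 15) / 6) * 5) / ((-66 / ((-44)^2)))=-176 / 27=-6.52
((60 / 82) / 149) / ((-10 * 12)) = -1 / 24436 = -0.00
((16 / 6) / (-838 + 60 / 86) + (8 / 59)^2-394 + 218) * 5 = -82710605710 / 93997443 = -879.92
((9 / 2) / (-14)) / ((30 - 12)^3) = -1 / 18144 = -0.00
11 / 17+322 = 5485 / 17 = 322.65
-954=-954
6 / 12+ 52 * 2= 209 / 2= 104.50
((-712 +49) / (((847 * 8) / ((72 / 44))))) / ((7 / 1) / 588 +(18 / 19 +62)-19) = -0.00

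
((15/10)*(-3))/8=-9/16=-0.56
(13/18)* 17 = 12.28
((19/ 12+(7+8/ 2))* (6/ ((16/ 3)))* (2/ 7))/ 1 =453/ 112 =4.04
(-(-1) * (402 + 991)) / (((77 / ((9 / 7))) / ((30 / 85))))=10746 / 1309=8.21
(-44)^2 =1936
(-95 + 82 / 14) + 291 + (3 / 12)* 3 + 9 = 5925 / 28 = 211.61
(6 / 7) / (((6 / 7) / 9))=9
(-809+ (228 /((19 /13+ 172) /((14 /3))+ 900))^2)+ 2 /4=-5226555338977 /6464982050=-808.44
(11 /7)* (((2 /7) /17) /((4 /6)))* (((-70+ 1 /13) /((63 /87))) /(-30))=96657 /758030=0.13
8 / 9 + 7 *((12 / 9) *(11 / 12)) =85 / 9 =9.44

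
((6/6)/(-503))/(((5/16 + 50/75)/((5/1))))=-240/23641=-0.01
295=295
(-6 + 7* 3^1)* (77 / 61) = 1155 / 61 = 18.93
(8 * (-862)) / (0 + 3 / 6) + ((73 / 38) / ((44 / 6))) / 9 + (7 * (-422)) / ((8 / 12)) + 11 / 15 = -76168953 / 4180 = -18222.24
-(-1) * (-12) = -12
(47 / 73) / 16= 47 / 1168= 0.04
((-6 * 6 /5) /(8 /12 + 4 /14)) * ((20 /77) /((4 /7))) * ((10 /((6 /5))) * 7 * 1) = -2205 /11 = -200.45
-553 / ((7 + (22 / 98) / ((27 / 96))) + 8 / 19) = -4633587 / 68869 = -67.28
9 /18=1 /2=0.50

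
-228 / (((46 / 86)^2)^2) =-779486628 / 279841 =-2785.46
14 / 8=7 / 4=1.75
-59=-59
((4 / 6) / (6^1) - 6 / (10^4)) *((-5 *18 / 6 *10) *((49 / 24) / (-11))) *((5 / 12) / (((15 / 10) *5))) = 243677 / 1425600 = 0.17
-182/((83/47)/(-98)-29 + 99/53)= 44429476/6627827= 6.70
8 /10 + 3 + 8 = 59 /5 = 11.80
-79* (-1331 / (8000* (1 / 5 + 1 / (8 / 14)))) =6.74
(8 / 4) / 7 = 2 / 7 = 0.29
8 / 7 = 1.14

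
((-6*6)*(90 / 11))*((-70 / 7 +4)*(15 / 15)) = 19440 / 11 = 1767.27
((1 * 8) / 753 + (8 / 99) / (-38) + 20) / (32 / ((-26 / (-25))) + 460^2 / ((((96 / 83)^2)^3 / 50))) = 333776118739894272 / 73717504924400607885175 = 0.00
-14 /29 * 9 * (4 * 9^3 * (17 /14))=-446148 /29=-15384.41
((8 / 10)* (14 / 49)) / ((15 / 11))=88 / 525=0.17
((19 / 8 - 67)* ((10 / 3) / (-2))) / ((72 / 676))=436865 / 432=1011.26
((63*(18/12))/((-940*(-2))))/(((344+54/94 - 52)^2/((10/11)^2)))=44415/91519560484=0.00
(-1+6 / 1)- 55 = -50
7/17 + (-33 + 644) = 10394/17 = 611.41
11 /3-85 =-81.33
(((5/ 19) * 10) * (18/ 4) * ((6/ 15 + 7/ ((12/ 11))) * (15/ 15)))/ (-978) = -0.08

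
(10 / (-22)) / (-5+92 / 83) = 415 / 3553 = 0.12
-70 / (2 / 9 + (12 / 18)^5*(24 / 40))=-14175 / 61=-232.38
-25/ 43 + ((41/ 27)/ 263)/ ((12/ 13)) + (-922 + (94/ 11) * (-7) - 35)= -41006318651/ 40305276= -1017.39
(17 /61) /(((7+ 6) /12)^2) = 2448 /10309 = 0.24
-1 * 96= -96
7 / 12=0.58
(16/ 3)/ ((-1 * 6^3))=-2/ 81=-0.02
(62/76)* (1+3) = 62/19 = 3.26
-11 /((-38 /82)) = 451 /19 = 23.74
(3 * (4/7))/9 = 4/21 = 0.19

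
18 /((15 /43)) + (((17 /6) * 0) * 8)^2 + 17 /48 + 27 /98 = 52.23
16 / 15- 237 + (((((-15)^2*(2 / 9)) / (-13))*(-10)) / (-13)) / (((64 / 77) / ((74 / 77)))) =-239.35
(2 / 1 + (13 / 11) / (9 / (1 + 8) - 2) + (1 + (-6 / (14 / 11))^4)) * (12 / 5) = 157117812 / 132055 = 1189.79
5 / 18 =0.28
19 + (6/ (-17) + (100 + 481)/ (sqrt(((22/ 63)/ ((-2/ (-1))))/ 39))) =317/ 17 + 1743* sqrt(3003)/ 11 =8701.90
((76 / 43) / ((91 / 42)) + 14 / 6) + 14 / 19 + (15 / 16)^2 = 38866327 / 8156928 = 4.76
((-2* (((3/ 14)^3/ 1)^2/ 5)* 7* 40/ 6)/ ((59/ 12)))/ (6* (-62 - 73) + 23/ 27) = 19683/ 43327538422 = 0.00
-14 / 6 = -7 / 3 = -2.33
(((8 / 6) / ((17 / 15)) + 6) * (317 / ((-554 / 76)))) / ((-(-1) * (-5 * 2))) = 734806 / 23545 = 31.21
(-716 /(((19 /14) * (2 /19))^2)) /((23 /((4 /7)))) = -20048 /23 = -871.65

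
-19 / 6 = -3.17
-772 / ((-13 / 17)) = 13124 / 13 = 1009.54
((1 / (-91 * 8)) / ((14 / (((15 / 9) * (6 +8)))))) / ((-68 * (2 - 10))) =-5 / 1188096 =-0.00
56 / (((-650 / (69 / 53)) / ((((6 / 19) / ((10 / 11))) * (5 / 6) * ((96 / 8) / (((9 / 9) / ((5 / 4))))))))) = -31878 / 65455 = -0.49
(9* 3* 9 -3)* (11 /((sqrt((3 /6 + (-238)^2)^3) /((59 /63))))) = 9440* sqrt(226578) /24502031631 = 0.00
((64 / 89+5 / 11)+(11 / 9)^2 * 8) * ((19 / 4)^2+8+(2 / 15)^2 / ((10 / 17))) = 573103805729 / 1427382000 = 401.51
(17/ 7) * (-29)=-493/ 7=-70.43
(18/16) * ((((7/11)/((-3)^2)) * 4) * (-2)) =-7/11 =-0.64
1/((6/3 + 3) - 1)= 1/4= 0.25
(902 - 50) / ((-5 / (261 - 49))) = -180624 / 5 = -36124.80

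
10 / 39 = 0.26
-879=-879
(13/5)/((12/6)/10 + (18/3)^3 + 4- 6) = 0.01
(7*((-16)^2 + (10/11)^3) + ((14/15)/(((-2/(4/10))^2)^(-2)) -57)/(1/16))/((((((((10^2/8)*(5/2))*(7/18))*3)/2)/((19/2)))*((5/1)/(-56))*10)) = -4961625344/831875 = -5964.39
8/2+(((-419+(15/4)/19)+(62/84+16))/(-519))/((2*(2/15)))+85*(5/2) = 242318003/1104432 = 219.41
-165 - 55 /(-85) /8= -22429 /136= -164.92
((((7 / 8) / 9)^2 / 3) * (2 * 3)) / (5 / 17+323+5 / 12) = 833 / 14263992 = 0.00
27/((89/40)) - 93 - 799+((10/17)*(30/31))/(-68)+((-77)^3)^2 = 166185792484776192/797351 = 208422379209.13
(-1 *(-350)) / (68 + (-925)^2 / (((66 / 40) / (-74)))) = -5775 / 633161378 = -0.00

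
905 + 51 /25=22676 /25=907.04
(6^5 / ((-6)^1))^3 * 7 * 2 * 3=-91424858112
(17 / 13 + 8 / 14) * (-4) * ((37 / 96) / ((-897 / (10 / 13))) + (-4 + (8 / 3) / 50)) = 1049391299 / 35371700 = 29.67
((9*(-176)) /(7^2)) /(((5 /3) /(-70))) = 9504 /7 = 1357.71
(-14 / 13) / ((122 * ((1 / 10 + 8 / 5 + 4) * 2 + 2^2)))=-5 / 8723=-0.00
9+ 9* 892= 8037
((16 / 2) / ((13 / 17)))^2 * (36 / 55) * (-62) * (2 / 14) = -41283072 / 65065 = -634.49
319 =319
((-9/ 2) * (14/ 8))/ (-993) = 21/ 2648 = 0.01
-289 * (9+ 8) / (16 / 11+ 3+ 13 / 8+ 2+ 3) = -432344 / 975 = -443.43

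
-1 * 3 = -3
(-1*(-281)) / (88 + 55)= 281 / 143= 1.97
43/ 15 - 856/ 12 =-1027/ 15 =-68.47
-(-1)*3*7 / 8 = 21 / 8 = 2.62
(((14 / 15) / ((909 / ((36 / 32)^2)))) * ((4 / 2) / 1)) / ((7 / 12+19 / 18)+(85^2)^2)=189 / 3796029569180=0.00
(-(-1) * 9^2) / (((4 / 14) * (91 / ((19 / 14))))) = 1539 / 364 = 4.23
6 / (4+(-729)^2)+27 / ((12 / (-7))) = -33481011 / 2125780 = -15.75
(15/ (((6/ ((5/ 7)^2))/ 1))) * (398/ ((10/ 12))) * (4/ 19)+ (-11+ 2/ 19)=109257/ 931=117.35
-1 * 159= -159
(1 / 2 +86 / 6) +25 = 239 / 6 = 39.83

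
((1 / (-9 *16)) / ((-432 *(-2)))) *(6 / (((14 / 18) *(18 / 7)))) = -1 / 41472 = -0.00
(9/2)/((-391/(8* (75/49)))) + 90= 1721610/19159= 89.86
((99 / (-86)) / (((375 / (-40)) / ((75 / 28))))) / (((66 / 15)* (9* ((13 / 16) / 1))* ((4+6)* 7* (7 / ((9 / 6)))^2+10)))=36 / 5403853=0.00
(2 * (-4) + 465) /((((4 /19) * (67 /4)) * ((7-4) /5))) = 43415 /201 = 216.00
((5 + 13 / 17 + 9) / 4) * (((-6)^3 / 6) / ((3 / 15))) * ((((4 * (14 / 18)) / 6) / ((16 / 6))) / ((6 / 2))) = -8785 / 204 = -43.06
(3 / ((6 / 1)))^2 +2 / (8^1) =1 / 2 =0.50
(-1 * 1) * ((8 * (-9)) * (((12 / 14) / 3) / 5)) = 144 / 35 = 4.11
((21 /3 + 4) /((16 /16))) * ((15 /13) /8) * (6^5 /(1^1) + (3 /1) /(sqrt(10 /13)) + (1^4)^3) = 99 * sqrt(130) /208 + 1283205 /104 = 12343.94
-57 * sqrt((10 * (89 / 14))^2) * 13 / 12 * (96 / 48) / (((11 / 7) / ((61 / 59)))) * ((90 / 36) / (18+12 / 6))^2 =-6704815 / 83072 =-80.71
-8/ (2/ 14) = -56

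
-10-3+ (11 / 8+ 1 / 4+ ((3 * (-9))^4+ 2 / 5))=21257201 / 40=531430.02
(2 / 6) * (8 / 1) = 8 / 3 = 2.67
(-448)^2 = 200704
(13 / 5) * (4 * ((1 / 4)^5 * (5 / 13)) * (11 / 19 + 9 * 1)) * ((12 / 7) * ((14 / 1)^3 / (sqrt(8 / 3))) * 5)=66885 * sqrt(6) / 304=538.93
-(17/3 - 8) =7/3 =2.33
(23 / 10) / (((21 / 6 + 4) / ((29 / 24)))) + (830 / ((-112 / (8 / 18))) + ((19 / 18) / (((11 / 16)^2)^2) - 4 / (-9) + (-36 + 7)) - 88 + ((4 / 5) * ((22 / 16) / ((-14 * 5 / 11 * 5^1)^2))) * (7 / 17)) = -267766493252 / 2333409375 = -114.75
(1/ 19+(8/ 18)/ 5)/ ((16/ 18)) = 121/ 760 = 0.16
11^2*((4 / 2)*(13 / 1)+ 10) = 4356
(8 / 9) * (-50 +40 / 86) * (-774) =34080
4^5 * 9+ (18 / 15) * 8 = 46128 / 5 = 9225.60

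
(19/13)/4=19/52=0.37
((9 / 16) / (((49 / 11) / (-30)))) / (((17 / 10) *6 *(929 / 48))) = -14850 / 773857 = -0.02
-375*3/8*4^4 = -36000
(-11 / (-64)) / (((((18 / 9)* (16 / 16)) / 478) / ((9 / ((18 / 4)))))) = 2629 / 32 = 82.16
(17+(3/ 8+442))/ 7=525/ 8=65.62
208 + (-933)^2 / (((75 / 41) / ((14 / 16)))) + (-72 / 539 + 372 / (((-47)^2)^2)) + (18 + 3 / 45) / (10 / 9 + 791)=416591.79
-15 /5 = -3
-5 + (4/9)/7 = -311/63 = -4.94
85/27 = 3.15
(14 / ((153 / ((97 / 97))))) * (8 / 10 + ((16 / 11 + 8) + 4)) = 10976 / 8415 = 1.30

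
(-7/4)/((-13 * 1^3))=7/52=0.13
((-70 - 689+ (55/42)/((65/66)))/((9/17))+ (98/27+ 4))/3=-3497602/7371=-474.51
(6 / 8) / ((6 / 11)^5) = 161051 / 10368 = 15.53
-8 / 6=-4 / 3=-1.33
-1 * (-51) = 51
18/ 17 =1.06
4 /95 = 0.04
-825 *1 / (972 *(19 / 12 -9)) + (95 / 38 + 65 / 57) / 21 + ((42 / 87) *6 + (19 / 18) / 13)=393460906 / 120488823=3.27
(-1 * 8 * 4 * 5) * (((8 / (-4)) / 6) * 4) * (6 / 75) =256 / 15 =17.07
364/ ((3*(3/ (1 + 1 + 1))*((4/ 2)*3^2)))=182/ 27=6.74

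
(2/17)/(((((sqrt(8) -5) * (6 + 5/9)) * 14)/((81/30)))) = -243/238714 -243 * sqrt(2)/596785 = -0.00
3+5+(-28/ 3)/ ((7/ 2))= 16/ 3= 5.33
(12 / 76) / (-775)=-3 / 14725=-0.00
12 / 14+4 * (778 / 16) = 195.36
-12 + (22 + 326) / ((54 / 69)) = 1298 / 3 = 432.67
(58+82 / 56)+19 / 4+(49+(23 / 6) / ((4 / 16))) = 5399 / 42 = 128.55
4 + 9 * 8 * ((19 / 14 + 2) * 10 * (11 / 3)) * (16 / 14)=496516 / 49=10132.98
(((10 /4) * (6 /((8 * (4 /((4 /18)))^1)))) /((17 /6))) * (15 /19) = 0.03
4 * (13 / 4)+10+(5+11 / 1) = 39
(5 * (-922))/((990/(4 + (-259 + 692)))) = -2034.92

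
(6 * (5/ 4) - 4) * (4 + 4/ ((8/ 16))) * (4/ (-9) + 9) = 1078/ 3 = 359.33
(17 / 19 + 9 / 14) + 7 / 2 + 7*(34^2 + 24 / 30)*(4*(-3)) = -64615498 / 665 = -97166.16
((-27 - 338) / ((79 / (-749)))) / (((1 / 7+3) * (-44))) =-1913695 / 76472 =-25.02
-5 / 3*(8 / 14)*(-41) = 820 / 21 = 39.05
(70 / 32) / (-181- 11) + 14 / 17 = 42413 / 52224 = 0.81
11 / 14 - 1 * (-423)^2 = -2504995 / 14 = -178928.21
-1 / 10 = -0.10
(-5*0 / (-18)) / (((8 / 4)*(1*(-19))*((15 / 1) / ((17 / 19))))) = 0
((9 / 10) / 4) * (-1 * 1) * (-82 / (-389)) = -369 / 7780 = -0.05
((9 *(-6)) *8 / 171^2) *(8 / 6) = -0.02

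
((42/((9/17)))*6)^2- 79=226497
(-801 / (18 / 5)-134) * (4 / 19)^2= -5704 / 361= -15.80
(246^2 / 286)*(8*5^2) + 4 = 6052172 / 143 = 42322.88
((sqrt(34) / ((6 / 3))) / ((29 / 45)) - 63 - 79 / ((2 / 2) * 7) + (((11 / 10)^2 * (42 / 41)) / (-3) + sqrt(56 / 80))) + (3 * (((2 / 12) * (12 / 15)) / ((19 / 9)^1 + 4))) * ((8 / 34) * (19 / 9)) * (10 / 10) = -8014539 / 107338 + sqrt(70) / 10 + 45 * sqrt(34) / 58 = -69.31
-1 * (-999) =999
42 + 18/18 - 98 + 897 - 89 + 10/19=14317/19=753.53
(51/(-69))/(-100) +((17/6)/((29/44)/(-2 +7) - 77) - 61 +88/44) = -6887906639/116685900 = -59.03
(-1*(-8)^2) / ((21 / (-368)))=23552 / 21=1121.52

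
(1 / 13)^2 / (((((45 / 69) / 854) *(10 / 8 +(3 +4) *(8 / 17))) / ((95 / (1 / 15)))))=126887320 / 52221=2429.81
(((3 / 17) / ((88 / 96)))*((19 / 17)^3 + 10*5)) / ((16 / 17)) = 2272581 / 216172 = 10.51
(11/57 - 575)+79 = -28261/57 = -495.81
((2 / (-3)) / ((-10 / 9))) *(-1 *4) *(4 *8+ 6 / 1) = -91.20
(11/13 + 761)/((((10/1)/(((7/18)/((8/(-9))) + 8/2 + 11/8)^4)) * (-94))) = -24110100139/50053120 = -481.69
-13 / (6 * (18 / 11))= -143 / 108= -1.32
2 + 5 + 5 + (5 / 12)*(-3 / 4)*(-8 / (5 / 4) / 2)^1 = 13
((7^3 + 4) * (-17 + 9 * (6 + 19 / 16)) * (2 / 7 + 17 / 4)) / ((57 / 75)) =120088025 / 1216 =98756.60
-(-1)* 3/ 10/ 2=3/ 20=0.15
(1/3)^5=1/243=0.00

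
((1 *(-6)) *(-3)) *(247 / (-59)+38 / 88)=-87723 / 1298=-67.58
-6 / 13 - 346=-4504 / 13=-346.46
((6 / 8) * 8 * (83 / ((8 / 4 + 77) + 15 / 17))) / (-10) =-4233 / 6790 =-0.62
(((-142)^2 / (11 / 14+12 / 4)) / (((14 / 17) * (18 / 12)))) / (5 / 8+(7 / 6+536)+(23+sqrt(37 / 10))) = 369086695360 / 48002775697 - 65815296 * sqrt(370) / 48002775697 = 7.66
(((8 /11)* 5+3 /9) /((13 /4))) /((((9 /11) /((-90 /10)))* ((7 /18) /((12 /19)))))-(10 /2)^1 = -46373 /1729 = -26.82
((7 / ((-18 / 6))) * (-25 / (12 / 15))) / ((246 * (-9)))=-0.03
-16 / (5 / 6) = -96 / 5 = -19.20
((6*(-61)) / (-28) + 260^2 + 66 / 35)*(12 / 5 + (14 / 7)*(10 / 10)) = 52063517 / 175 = 297505.81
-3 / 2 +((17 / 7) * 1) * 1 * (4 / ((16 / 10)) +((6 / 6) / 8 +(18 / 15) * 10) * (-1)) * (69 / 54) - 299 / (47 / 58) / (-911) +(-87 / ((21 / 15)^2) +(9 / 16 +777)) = 53037480667 / 75529188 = 702.21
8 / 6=4 / 3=1.33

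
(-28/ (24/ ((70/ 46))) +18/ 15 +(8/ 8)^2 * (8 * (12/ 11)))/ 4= 61873/ 30360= 2.04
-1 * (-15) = 15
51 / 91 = 0.56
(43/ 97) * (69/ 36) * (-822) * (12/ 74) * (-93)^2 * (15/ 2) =-52734553065/ 7178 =-7346691.71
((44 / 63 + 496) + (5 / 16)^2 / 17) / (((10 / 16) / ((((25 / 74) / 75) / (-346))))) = -136184359 / 13162504320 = -0.01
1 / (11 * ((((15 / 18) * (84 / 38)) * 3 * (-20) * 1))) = -19 / 23100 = -0.00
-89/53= -1.68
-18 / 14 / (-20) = 9 / 140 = 0.06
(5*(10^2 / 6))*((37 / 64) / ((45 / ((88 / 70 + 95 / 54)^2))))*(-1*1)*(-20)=6012759185 / 30862944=194.82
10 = 10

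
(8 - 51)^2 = 1849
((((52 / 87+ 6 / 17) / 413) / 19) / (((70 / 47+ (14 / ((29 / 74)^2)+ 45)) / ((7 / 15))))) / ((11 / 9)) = 100862 / 300141345845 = 0.00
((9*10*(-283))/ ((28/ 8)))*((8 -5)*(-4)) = 611280/ 7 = 87325.71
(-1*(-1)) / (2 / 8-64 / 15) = -60 / 241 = -0.25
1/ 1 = 1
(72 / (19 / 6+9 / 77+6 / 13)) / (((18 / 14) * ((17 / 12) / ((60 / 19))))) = 242161920 / 7265239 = 33.33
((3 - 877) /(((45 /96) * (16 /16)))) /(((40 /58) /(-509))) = 103208912 /75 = 1376118.83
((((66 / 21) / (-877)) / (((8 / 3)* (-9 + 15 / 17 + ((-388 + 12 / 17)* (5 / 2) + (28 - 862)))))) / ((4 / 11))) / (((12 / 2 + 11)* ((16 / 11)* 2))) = 3993 / 96734138368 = 0.00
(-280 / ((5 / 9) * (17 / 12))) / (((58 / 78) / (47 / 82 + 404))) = -3912526800 / 20213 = -193564.87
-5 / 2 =-2.50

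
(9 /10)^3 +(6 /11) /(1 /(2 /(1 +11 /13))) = 14519 /11000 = 1.32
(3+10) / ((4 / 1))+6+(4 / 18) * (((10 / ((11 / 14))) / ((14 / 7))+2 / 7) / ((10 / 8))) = 144589 / 13860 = 10.43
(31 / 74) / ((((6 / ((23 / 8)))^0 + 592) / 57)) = 1767 / 43882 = 0.04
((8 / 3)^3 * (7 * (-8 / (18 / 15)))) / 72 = -8960 / 729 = -12.29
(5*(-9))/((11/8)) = -32.73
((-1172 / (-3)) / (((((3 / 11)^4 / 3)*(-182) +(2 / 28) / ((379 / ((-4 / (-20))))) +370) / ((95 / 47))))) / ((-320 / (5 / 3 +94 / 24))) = -72439262303485 / 1943595883321056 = -0.04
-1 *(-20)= 20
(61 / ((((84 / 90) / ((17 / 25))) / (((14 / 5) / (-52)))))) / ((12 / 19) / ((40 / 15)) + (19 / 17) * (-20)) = 1004853 / 9286550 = 0.11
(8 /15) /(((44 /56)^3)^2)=60236288 /26573415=2.27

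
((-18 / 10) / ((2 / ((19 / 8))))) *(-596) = 25479 / 20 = 1273.95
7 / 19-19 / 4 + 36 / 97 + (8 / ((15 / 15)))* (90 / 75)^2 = 1384011 / 184300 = 7.51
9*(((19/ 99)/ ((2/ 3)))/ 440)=0.01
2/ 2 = 1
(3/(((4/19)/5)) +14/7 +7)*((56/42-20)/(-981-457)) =749/719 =1.04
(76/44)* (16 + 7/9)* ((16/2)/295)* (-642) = -4911728/9735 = -504.54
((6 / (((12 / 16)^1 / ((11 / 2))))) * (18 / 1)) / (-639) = -88 / 71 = -1.24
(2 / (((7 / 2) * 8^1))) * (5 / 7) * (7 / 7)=0.05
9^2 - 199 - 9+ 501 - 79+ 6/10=1478/5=295.60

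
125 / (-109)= -1.15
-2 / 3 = -0.67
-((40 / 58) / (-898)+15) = -195305 / 13021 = -15.00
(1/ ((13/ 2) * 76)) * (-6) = -3/ 247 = -0.01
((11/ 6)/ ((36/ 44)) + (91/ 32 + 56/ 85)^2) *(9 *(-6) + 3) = -2898223883/ 3916800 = -739.95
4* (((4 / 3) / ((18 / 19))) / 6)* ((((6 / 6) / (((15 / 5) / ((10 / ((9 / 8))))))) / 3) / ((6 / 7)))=1.08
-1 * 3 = -3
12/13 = 0.92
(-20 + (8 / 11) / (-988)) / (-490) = 27171 / 665665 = 0.04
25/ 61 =0.41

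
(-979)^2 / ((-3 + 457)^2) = 958441 / 206116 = 4.65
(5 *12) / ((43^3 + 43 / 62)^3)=0.00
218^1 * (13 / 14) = 1417 / 7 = 202.43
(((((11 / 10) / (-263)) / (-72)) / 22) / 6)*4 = 0.00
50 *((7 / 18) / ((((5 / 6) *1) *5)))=4.67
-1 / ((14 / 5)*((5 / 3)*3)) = -1 / 14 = -0.07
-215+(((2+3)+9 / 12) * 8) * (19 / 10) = -638 / 5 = -127.60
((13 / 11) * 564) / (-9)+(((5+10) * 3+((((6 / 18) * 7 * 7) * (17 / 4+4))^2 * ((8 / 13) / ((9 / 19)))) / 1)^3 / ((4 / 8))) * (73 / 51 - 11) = -227001631955379434513362 / 898504893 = -252643734857634.70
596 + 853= 1449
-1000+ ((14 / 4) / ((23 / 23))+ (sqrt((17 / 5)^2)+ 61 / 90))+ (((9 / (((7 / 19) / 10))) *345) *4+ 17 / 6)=211758559 / 630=336124.70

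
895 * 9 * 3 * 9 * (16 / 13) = 3479760 / 13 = 267673.85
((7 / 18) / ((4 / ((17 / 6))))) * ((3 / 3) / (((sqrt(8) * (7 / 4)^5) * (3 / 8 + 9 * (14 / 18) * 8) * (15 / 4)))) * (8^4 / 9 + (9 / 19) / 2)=96818944 * sqrt(2) / 10713263715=0.01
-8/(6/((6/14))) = -4/7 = -0.57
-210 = -210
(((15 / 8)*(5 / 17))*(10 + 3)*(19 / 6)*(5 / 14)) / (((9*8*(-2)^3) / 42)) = -30875 / 52224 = -0.59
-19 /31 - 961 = -29810 /31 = -961.61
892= 892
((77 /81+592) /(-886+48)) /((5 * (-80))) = 48029 /27151200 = 0.00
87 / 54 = 29 / 18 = 1.61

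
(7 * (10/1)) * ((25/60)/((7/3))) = 25/2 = 12.50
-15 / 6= -5 / 2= -2.50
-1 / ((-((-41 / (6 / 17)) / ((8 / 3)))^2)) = 256 / 485809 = 0.00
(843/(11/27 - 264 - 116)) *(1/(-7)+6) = -933201/71743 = -13.01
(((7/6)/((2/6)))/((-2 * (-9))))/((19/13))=0.13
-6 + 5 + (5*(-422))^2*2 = 8904199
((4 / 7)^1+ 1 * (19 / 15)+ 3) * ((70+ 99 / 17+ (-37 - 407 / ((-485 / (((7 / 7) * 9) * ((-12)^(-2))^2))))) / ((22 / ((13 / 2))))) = 15813520697 / 284947200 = 55.50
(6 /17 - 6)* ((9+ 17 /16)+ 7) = -1638 /17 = -96.35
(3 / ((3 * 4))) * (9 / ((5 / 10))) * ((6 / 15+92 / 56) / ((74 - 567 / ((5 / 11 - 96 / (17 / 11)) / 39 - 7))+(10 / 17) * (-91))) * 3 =4050981 / 12712630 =0.32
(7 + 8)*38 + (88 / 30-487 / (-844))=573.51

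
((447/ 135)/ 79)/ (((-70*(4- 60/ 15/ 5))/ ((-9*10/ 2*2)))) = 149/ 8848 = 0.02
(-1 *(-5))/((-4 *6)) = -0.21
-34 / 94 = -17 / 47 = -0.36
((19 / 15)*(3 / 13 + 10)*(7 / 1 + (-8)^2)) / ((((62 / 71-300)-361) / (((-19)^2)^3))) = -599298989027767 / 9139455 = -65572727.15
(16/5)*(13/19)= 208/95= 2.19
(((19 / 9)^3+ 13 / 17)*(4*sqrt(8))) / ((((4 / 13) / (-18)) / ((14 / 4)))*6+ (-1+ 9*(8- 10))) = -18357248*sqrt(2) / 4292109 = -6.05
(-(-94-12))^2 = 11236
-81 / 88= -0.92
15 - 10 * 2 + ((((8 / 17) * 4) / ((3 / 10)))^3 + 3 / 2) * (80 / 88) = 322373960 / 1459161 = 220.93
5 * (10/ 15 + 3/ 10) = 4.83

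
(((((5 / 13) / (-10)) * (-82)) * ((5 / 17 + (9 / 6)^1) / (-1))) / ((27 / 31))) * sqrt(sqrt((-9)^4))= -77531 / 1326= -58.47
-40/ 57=-0.70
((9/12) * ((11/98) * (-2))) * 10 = -165/98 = -1.68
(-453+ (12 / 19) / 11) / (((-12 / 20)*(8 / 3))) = 473325 / 1672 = 283.09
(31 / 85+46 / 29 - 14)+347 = 825654 / 2465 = 334.95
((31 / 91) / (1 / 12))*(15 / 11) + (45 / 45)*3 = 8583 / 1001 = 8.57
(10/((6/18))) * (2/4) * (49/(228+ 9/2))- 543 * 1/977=78913/30287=2.61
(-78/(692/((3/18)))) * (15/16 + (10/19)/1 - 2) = 2119/210368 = 0.01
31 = 31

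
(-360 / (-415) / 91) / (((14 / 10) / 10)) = 3600 / 52871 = 0.07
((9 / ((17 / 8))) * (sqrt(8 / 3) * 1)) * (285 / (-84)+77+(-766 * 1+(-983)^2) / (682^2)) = 2956965624 * sqrt(6) / 13837439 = 523.44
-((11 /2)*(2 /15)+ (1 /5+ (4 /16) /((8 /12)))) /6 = -157 /720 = -0.22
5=5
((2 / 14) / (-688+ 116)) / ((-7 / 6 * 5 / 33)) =0.00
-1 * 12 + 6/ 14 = -81/ 7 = -11.57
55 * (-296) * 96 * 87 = -135970560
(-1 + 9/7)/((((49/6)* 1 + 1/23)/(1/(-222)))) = -0.00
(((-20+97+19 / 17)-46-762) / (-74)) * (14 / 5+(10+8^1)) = 645216 / 3145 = 205.16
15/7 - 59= -398/7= -56.86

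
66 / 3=22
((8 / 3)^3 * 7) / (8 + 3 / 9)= 3584 / 225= 15.93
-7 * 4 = -28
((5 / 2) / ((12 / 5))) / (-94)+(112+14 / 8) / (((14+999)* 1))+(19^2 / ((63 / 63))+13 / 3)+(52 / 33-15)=8849048933 / 25138608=352.01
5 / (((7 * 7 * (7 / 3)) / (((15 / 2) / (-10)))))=-45 / 1372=-0.03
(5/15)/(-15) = -0.02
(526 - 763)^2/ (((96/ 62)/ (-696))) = -25247965.50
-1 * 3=-3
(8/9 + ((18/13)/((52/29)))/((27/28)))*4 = 10280/1521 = 6.76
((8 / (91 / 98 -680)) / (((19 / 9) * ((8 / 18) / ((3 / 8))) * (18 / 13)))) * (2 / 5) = -819 / 602110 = -0.00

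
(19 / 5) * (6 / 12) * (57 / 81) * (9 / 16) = 0.75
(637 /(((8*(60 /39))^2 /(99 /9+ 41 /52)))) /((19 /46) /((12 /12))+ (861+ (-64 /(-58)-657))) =3385860751 /14036940800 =0.24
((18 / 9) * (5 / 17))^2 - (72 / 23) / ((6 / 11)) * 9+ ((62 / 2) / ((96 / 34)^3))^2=-49.41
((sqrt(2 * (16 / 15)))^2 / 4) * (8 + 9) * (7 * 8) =7616 / 15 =507.73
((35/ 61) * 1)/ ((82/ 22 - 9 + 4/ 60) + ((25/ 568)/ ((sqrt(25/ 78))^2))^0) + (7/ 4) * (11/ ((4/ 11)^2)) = 145.44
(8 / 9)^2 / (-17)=-64 / 1377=-0.05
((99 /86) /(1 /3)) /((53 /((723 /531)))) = 23859 /268922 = 0.09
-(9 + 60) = -69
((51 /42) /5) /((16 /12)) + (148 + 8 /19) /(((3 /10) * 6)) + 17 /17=1334867 /15960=83.64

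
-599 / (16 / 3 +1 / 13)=-23361 / 211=-110.72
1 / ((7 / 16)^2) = 5.22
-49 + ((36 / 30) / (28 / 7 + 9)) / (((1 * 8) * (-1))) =-12743 / 260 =-49.01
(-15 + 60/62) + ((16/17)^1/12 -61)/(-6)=-36793/9486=-3.88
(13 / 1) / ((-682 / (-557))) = 7241 / 682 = 10.62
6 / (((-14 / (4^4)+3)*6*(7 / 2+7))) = 256 / 7917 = 0.03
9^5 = 59049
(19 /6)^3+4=7723 /216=35.75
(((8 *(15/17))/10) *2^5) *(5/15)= 128/17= 7.53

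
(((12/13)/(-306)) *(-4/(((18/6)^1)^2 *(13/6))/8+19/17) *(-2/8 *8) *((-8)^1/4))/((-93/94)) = 544448/40879917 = 0.01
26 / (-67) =-26 / 67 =-0.39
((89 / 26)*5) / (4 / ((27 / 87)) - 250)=-4005 / 55484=-0.07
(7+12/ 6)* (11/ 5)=19.80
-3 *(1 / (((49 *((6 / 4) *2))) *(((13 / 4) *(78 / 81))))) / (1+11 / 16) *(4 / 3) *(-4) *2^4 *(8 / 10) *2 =65536 / 124215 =0.53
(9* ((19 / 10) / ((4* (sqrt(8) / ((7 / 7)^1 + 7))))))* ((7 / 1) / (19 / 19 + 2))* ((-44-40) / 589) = -441* sqrt(2) / 155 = -4.02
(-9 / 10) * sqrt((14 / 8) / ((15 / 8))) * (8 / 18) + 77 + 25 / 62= 4799 / 62-2 * sqrt(210) / 75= 77.02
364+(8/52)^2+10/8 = 246925/676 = 365.27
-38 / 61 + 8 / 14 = -22 / 427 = -0.05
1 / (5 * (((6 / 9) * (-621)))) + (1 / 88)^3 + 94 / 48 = 1380918859 / 705323520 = 1.96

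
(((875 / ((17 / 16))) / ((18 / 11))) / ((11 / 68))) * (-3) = -28000 / 3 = -9333.33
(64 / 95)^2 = 4096 / 9025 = 0.45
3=3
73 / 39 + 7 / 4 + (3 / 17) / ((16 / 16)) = 10073 / 2652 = 3.80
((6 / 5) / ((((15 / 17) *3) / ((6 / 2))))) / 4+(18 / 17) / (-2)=-0.19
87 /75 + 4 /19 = 1.37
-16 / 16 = -1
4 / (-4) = -1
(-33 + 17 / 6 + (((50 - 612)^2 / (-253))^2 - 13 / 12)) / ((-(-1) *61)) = 399021728219 / 15618196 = 25548.52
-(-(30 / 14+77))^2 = -306916 / 49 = -6263.59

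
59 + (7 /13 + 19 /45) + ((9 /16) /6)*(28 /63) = 280811 /4680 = 60.00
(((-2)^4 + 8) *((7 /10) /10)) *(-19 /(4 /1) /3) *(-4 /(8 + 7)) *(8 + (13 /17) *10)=11.10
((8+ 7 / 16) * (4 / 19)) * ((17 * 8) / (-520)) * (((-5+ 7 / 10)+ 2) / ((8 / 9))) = 95013 / 79040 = 1.20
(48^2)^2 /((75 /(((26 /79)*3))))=138018816 /1975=69882.94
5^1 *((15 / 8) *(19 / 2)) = 1425 / 16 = 89.06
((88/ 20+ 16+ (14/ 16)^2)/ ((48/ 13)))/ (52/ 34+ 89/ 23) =1.06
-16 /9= -1.78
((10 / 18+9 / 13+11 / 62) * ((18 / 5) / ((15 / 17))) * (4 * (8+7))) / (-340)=-10339 / 10075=-1.03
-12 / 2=-6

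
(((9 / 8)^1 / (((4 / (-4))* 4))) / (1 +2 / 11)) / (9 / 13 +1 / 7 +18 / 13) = -693 / 6464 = -0.11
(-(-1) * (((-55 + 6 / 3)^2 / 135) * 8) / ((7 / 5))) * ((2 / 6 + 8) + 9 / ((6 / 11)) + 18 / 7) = 12932636 / 3969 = 3258.41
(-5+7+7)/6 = 3/2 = 1.50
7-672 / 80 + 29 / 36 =-107 / 180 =-0.59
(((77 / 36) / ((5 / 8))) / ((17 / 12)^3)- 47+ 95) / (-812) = -302172 / 4986695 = -0.06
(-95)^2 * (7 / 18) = 63175 / 18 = 3509.72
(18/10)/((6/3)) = 9/10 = 0.90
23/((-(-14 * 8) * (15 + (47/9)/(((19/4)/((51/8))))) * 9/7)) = 437/60216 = 0.01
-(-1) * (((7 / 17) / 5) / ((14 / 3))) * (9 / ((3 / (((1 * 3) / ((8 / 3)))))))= 81 / 1360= 0.06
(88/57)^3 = 681472/185193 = 3.68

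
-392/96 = -49/12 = -4.08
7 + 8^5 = 32775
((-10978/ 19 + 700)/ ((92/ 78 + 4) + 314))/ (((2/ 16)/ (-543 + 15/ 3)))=-12180051/ 7391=-1647.96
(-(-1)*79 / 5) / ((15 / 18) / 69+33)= 414 / 865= 0.48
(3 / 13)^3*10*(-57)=-15390 / 2197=-7.01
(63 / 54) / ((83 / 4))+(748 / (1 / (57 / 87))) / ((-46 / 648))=-1146557974 / 166083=-6903.52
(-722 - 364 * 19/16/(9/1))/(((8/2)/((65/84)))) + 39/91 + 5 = -1736201/12096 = -143.54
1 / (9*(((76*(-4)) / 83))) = -83 / 2736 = -0.03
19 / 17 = 1.12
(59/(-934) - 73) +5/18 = -305917/4203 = -72.79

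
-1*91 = -91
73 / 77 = 0.95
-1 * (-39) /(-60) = -13 /20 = -0.65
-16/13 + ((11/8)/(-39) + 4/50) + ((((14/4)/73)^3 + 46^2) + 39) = 3267694145579/1517166300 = 2153.81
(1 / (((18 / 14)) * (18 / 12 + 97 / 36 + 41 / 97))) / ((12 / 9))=2037 / 16123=0.13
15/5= 3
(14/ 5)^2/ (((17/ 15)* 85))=588/ 7225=0.08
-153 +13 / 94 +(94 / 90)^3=-1299615763 / 8565750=-151.72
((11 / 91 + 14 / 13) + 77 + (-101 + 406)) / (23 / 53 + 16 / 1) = 1848163 / 79261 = 23.32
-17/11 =-1.55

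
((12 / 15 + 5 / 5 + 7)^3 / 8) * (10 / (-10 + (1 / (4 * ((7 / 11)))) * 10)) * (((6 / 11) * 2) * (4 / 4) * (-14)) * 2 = 9106944 / 2125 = 4285.62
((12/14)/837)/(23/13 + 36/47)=1222/3025197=0.00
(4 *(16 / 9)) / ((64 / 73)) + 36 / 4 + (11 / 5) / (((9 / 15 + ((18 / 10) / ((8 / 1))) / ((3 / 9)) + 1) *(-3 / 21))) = 1210 / 117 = 10.34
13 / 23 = 0.57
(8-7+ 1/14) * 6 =45/7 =6.43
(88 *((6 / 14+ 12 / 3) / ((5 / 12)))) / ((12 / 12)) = 32736 / 35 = 935.31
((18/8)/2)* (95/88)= 855/704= 1.21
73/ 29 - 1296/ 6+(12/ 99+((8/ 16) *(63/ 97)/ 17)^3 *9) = -7324532570936893/ 34329216509544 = -213.36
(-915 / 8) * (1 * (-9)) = 8235 / 8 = 1029.38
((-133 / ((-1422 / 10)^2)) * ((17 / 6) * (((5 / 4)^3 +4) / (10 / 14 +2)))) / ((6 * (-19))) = 2644775 / 7376562432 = 0.00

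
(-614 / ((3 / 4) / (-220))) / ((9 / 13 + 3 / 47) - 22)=-1500616 / 177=-8478.06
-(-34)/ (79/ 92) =3128/ 79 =39.59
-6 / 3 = -2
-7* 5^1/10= -7/2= -3.50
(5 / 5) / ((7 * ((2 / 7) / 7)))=3.50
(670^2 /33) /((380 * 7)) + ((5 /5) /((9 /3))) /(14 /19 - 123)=17370646 /3398549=5.11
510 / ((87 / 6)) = 1020 / 29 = 35.17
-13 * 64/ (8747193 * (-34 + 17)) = 64/ 11438637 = 0.00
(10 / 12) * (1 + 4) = 25 / 6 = 4.17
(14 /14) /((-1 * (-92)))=1 /92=0.01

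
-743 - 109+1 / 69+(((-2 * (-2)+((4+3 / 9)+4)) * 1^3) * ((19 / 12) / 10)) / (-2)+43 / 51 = -852.12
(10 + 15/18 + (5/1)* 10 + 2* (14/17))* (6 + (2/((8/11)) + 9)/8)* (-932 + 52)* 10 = -418865425/102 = -4106523.77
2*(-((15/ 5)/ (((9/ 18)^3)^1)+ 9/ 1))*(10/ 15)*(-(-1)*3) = -132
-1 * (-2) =2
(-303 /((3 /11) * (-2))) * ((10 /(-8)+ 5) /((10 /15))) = 49995 /16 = 3124.69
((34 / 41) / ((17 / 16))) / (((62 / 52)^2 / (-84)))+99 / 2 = 266523 / 78802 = 3.38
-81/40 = -2.02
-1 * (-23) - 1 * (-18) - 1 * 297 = -256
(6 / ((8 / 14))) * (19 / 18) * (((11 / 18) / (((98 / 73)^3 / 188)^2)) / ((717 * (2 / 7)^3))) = 69868136927331809 / 28569800335104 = 2445.52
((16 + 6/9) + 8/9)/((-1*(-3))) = 5.85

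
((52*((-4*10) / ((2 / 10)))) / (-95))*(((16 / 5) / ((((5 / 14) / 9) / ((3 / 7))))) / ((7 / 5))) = 359424 / 133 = 2702.44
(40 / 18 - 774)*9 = -6946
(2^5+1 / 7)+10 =42.14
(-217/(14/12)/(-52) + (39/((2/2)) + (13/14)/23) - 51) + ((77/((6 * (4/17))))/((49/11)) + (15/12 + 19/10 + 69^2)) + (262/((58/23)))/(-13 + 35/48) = 2916964265887/612866280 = 4759.54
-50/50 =-1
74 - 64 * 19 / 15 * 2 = -88.13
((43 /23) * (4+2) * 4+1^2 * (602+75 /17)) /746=254651 /291686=0.87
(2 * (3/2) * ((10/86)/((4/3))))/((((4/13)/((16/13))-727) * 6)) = -5/83334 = -0.00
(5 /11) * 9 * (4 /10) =18 /11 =1.64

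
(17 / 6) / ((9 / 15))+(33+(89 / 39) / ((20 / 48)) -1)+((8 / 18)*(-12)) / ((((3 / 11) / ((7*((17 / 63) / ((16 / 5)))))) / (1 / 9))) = 3877663 / 94770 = 40.92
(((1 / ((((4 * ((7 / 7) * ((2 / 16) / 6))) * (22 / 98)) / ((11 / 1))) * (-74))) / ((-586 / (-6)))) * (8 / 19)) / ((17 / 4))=-28224 / 3501643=-0.01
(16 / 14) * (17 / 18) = 68 / 63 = 1.08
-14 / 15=-0.93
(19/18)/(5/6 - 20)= -19/345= -0.06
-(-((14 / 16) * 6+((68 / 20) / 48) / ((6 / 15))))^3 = 141420761 / 884736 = 159.85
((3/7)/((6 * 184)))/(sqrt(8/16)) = sqrt(2)/2576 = 0.00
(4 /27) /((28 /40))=40 /189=0.21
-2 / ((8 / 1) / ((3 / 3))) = -1 / 4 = -0.25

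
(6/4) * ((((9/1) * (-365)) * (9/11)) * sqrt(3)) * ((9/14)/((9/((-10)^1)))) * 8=1773900 * sqrt(3)/77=39902.40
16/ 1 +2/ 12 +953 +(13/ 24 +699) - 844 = 824.71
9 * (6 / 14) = 27 / 7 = 3.86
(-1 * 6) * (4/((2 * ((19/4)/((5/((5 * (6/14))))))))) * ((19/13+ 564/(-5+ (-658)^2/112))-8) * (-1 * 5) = -718663120/3814421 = -188.41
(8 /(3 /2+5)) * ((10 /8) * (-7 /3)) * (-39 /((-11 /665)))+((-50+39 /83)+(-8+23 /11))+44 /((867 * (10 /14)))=-33716984656 /3957855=-8519.00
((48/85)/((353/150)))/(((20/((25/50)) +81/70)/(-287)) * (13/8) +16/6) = 694310400/7041579401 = 0.10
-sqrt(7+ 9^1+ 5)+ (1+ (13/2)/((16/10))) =81/16 - sqrt(21) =0.48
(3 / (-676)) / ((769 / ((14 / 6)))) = -7 / 519844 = -0.00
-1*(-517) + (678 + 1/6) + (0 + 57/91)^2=59402545/49686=1195.56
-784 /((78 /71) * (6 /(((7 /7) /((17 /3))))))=-13916 /663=-20.99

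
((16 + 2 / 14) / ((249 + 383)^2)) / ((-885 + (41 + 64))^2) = 113 / 1701066931200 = 0.00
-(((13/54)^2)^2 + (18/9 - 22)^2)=-3401250961/8503056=-400.00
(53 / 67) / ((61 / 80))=1.04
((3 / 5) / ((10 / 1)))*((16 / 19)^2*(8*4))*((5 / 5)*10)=24576 / 1805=13.62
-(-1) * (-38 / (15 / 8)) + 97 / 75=-1423 / 75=-18.97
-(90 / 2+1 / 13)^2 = -343396 / 169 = -2031.93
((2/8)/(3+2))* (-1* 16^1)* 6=-4.80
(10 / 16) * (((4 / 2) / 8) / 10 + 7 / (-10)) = -27 / 64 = -0.42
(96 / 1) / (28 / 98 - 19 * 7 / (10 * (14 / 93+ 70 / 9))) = -2123520 / 30787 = -68.97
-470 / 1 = -470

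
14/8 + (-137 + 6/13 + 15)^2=9986783/676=14773.35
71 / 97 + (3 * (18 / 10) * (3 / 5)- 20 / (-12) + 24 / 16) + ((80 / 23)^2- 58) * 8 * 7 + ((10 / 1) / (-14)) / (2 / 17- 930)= -1091622659684521 / 425856849600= -2563.36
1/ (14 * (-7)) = -1/ 98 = -0.01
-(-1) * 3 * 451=1353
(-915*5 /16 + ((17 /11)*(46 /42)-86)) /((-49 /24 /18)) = 12315825 /3773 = 3264.20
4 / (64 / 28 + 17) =28 / 135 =0.21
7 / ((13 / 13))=7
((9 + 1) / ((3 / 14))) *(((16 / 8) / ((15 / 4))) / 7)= 32 / 9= 3.56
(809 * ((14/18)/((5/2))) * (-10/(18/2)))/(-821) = 22652/66501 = 0.34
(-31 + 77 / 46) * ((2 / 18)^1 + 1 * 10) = -122759 / 414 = -296.52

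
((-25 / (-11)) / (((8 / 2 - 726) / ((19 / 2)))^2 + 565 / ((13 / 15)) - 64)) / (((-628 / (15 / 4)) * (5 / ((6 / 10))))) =-195 / 762007664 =-0.00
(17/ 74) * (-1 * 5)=-85/ 74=-1.15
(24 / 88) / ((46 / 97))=291 / 506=0.58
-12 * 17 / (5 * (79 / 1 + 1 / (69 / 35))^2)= -242811 / 37620245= -0.01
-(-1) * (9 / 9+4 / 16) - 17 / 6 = -19 / 12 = -1.58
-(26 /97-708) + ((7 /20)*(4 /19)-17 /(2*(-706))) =707.82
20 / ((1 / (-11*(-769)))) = 169180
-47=-47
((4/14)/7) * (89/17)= 0.21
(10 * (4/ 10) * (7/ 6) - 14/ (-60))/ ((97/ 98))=2401/ 485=4.95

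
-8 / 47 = -0.17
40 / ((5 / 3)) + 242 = 266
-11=-11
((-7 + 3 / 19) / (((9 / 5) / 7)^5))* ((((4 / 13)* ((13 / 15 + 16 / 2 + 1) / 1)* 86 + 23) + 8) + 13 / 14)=-1783234.23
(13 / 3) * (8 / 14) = 52 / 21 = 2.48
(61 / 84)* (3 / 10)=61 / 280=0.22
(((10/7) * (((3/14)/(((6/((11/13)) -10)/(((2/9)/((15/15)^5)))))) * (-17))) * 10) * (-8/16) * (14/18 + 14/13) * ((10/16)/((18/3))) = -0.38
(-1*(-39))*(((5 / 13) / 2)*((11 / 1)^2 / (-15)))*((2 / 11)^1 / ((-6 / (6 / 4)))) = 11 / 4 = 2.75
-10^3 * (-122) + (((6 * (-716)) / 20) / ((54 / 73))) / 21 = 115276933 / 945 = 121986.17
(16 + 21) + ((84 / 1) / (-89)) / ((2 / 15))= 2663 / 89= 29.92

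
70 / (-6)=-35 / 3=-11.67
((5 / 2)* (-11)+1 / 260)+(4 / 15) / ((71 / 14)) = -303965 / 11076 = -27.44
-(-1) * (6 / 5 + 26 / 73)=568 / 365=1.56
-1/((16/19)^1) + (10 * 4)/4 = 141/16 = 8.81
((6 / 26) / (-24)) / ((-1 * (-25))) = -1 / 2600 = -0.00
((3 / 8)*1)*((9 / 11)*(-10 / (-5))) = 27 / 44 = 0.61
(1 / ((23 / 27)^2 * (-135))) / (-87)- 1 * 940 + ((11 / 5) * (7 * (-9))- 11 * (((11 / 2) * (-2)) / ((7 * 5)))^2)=-20290249851 / 18792725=-1079.69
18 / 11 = 1.64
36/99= 0.36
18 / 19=0.95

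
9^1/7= 9/7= 1.29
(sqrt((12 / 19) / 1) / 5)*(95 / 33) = 2*sqrt(57) / 33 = 0.46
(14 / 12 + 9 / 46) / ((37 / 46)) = 188 / 111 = 1.69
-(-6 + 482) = -476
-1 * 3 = -3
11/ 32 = 0.34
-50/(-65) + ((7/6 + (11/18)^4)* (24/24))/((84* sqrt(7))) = 137113* sqrt(7)/61725888 + 10/13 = 0.78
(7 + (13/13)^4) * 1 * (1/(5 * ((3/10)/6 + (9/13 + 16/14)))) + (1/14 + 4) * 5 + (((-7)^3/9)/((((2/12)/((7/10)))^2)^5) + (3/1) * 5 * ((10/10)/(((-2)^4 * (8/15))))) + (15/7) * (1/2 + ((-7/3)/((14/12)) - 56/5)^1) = -1954219371676318019927/30021250000000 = -65094537.09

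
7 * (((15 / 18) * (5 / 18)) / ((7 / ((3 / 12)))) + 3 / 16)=37 / 27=1.37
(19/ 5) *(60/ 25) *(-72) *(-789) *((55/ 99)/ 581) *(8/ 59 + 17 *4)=1157065344/ 34279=33754.35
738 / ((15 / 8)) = 1968 / 5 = 393.60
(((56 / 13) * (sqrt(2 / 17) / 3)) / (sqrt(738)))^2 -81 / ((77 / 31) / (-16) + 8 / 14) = -157840912208 / 811004805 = -194.62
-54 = -54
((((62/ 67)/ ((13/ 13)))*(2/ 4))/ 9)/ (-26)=-0.00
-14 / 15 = -0.93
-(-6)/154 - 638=-49123/77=-637.96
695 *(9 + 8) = 11815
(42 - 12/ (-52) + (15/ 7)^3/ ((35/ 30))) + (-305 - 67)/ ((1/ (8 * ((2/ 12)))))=-13900249/ 31213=-445.34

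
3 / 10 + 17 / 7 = 191 / 70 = 2.73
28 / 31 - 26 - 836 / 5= -192.30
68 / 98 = 34 / 49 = 0.69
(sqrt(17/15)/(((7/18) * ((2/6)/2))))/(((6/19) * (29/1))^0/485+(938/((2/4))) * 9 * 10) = 3492 * sqrt(255)/573211807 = 0.00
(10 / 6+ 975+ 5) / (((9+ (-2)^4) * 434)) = 19 / 210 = 0.09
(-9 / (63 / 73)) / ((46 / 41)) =-2993 / 322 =-9.30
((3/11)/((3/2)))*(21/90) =7/165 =0.04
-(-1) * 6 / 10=3 / 5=0.60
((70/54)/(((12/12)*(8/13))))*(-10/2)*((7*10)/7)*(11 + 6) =-193375/108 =-1790.51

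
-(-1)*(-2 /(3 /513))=-342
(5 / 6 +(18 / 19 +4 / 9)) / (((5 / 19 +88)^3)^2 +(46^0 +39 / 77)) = 145091973103 / 30829153910601208382082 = 0.00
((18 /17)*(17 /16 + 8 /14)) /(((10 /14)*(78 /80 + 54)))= 549 /12461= 0.04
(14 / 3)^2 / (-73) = -196 / 657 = -0.30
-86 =-86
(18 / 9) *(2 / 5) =4 / 5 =0.80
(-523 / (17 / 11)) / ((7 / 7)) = -5753 / 17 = -338.41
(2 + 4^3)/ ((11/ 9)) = 54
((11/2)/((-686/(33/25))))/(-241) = 363/8266300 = 0.00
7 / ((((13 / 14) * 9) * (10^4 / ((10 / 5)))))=0.00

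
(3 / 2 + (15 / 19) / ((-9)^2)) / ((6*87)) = 1549 / 535572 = 0.00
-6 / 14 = -0.43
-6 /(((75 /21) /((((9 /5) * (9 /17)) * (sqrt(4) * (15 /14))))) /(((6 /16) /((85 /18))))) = -19683 /72250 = -0.27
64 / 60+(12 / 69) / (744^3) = 12629477381 / 11840135040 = 1.07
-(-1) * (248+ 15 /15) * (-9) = -2241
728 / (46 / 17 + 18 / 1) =1547 / 44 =35.16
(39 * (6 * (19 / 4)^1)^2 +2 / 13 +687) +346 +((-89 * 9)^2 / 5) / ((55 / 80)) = 627365217 / 2860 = 219358.47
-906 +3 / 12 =-3623 / 4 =-905.75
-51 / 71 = -0.72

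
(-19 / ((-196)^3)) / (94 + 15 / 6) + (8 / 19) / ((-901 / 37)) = -215073341043 / 12438669234656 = -0.02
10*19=190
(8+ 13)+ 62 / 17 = 419 / 17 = 24.65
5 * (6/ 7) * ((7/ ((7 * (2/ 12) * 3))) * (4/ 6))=40/ 7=5.71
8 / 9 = 0.89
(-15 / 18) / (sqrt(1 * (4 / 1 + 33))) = -5 * sqrt(37) / 222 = -0.14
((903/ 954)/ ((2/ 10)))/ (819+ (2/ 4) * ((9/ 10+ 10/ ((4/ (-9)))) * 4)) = 7525/ 1233522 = 0.01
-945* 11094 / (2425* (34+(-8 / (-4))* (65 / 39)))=-449307 / 3880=-115.80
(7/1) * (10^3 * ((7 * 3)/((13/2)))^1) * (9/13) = 2646000/169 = 15656.80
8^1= 8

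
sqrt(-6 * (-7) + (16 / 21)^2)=sqrt(18778) / 21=6.53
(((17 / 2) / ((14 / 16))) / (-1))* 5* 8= -2720 / 7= -388.57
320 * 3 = 960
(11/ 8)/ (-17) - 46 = -46.08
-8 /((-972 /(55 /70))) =11 /1701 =0.01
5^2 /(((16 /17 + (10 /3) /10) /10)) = 2550 /13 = 196.15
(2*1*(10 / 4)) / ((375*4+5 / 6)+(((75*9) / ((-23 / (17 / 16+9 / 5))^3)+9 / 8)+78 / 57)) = 71016345600 / 21333672633769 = 0.00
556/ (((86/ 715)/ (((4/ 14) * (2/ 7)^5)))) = 12721280/ 5058907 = 2.51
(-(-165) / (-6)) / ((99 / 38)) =-95 / 9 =-10.56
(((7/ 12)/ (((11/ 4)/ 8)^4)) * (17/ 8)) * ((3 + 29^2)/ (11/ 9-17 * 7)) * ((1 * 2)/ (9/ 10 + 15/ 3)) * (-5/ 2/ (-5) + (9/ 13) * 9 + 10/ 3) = -1291751587840/ 595171291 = -2170.39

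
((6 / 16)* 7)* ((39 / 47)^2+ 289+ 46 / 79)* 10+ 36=1335988011 / 174511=7655.61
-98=-98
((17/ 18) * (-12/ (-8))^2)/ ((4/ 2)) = 17/ 16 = 1.06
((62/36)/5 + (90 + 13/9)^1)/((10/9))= 8261/100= 82.61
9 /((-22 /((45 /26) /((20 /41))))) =-3321 /2288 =-1.45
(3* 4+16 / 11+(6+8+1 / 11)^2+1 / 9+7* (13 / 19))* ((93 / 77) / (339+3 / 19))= 139129891 / 180116244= 0.77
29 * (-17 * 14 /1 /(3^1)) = -6902 /3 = -2300.67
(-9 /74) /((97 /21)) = -189 /7178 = -0.03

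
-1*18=-18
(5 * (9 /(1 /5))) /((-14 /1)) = -225 /14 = -16.07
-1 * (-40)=40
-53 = -53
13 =13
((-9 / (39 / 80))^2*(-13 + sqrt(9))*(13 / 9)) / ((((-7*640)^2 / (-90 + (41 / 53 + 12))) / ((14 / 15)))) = 4093 / 231504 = 0.02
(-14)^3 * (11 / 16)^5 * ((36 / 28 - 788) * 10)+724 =217339873029 / 65536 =3316343.28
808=808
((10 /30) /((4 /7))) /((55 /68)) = 119 /165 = 0.72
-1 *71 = -71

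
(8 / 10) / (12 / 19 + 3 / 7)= 532 / 705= 0.75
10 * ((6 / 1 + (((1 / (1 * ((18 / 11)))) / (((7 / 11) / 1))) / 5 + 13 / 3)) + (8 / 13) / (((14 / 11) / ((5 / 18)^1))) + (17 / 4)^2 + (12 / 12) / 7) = 90059 / 312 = 288.65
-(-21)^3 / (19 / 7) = 64827 / 19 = 3411.95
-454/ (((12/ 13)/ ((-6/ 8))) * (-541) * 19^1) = -2951/ 82232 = -0.04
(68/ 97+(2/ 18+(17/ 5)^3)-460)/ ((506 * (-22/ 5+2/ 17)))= 29959117/ 154608300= 0.19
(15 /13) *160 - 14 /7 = 2374 /13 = 182.62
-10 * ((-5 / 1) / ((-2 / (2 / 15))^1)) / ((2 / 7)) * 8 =-280 / 3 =-93.33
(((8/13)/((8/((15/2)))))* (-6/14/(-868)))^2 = 2025/24956416576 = 0.00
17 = 17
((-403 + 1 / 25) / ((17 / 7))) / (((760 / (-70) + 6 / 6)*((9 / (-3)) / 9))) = -21462 / 425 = -50.50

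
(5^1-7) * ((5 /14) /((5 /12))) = -12 /7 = -1.71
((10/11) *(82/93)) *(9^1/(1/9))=22140/341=64.93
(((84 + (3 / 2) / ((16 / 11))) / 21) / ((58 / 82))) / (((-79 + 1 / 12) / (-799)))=89137239 / 1537928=57.96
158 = 158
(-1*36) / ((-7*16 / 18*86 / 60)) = 1215 / 301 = 4.04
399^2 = 159201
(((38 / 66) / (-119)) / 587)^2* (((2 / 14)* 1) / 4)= 361 / 148783933541628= 0.00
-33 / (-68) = 33 / 68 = 0.49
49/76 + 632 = 48081/76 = 632.64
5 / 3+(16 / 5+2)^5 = 35659753 / 9375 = 3803.71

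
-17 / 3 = -5.67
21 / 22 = 0.95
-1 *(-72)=72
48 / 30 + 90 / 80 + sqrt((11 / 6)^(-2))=1439 / 440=3.27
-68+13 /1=-55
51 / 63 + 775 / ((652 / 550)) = 4481167 / 6846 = 654.57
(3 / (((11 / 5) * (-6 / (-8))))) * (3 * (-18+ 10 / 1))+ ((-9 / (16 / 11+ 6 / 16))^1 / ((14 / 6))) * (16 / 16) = -567096 / 12397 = -45.74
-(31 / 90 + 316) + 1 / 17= -483917 / 1530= -316.29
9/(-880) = -9/880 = -0.01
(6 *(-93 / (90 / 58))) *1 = -1798 / 5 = -359.60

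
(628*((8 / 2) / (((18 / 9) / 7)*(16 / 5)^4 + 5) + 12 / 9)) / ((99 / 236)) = 98452795904 / 45425259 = 2167.36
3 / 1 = 3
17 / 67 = 0.25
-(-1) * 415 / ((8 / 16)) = 830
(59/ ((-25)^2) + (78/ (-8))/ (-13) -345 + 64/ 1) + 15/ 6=-694139/ 2500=-277.66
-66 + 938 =872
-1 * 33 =-33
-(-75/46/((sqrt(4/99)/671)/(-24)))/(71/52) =-47104200 * sqrt(11)/1633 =-95668.68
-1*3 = -3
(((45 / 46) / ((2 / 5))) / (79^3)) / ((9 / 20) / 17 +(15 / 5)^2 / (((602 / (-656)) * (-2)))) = 639625 / 635725965717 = 0.00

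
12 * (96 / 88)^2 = 1728 / 121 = 14.28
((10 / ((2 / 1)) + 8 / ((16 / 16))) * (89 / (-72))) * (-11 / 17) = 12727 / 1224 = 10.40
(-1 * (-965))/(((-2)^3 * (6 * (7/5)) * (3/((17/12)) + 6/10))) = -410125/77616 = -5.28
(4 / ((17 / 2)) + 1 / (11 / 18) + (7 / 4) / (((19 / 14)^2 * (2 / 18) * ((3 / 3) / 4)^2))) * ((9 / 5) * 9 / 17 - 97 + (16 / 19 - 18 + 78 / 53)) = -89694536752704 / 5778261665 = -15522.75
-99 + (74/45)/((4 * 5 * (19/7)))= -98.97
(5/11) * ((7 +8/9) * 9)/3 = 10.76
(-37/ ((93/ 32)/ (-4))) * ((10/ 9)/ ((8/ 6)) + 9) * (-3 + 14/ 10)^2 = 1281.95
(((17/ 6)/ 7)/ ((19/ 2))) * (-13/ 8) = -221/ 3192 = -0.07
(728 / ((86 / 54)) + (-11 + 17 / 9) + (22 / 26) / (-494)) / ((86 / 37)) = 41196882583 / 213737004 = 192.75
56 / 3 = 18.67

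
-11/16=-0.69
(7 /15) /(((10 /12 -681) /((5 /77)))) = -2 /44891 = -0.00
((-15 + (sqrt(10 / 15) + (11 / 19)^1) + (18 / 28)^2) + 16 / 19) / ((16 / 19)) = -49029 / 3136 + 19 * sqrt(6) / 48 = -14.66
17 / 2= 8.50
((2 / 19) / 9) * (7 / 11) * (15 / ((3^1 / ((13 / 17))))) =910 / 31977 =0.03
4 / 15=0.27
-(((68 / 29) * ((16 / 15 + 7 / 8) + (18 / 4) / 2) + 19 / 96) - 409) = 5553709 / 13920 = 398.97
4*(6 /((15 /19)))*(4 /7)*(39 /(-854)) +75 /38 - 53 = -29428883 /567910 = -51.82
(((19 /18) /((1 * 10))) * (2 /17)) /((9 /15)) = 19 /918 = 0.02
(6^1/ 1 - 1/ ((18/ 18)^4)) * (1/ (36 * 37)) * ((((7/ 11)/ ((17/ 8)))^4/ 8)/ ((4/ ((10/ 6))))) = 1920800/ 1221608130039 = 0.00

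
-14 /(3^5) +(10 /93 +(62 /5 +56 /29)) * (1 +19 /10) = 7874662 /188325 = 41.81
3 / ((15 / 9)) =9 / 5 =1.80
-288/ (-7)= 288/ 7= 41.14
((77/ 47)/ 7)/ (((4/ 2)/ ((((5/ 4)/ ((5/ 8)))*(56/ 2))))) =308/ 47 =6.55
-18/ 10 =-9/ 5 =-1.80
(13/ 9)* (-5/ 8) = -65/ 72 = -0.90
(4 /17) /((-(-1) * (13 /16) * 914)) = 32 /100997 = 0.00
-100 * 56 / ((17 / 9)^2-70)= 453600 / 5381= 84.30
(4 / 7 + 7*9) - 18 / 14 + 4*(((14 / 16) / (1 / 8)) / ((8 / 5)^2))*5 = 13101 / 112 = 116.97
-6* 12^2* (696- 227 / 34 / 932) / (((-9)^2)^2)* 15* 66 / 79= -9704033240 / 8448813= -1148.57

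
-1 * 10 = -10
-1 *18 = -18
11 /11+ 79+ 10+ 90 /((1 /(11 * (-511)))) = -505800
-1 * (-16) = 16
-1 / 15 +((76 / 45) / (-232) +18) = 46787 / 2610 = 17.93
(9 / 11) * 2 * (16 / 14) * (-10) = -1440 / 77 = -18.70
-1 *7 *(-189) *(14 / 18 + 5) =7644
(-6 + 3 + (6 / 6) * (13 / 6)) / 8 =-5 / 48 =-0.10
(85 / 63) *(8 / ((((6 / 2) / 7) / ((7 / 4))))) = 44.07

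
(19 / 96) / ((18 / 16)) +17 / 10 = 1.88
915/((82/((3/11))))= 3.04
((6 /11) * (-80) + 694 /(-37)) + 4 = -23766 /407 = -58.39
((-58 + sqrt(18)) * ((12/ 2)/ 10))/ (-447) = 58/ 745 -3 * sqrt(2)/ 745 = 0.07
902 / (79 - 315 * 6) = -902 / 1811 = -0.50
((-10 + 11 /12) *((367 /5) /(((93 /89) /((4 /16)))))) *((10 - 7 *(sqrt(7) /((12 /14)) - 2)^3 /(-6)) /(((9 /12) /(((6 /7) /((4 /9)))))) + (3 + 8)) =879385949 /34720 - 124609345 *sqrt(7) /10368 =-6470.42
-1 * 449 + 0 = -449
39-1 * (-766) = 805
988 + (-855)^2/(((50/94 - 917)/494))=-940576741/2393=-393053.38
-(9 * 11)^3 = -970299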